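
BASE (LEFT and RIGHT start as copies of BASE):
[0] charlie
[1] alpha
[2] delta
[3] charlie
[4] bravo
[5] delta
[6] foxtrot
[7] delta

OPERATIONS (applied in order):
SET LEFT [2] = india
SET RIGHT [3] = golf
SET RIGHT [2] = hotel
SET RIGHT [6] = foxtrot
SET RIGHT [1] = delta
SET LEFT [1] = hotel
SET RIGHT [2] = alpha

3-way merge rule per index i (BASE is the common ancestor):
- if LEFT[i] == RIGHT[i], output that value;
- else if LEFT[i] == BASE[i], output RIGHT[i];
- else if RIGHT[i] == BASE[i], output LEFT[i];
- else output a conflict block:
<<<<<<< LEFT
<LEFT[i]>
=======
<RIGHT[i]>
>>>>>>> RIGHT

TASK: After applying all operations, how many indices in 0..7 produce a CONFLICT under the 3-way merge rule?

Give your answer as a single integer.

Final LEFT:  [charlie, hotel, india, charlie, bravo, delta, foxtrot, delta]
Final RIGHT: [charlie, delta, alpha, golf, bravo, delta, foxtrot, delta]
i=0: L=charlie R=charlie -> agree -> charlie
i=1: BASE=alpha L=hotel R=delta all differ -> CONFLICT
i=2: BASE=delta L=india R=alpha all differ -> CONFLICT
i=3: L=charlie=BASE, R=golf -> take RIGHT -> golf
i=4: L=bravo R=bravo -> agree -> bravo
i=5: L=delta R=delta -> agree -> delta
i=6: L=foxtrot R=foxtrot -> agree -> foxtrot
i=7: L=delta R=delta -> agree -> delta
Conflict count: 2

Answer: 2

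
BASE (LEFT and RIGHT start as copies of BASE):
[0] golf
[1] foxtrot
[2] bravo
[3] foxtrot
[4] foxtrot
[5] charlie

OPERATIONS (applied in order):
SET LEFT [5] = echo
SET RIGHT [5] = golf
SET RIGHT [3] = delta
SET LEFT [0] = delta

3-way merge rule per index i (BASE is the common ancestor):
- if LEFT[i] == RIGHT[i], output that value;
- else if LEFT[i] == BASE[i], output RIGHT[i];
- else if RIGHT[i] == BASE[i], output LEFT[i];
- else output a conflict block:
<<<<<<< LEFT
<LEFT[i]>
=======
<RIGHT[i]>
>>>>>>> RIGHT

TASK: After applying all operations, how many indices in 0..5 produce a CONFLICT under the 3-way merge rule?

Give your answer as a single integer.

Final LEFT:  [delta, foxtrot, bravo, foxtrot, foxtrot, echo]
Final RIGHT: [golf, foxtrot, bravo, delta, foxtrot, golf]
i=0: L=delta, R=golf=BASE -> take LEFT -> delta
i=1: L=foxtrot R=foxtrot -> agree -> foxtrot
i=2: L=bravo R=bravo -> agree -> bravo
i=3: L=foxtrot=BASE, R=delta -> take RIGHT -> delta
i=4: L=foxtrot R=foxtrot -> agree -> foxtrot
i=5: BASE=charlie L=echo R=golf all differ -> CONFLICT
Conflict count: 1

Answer: 1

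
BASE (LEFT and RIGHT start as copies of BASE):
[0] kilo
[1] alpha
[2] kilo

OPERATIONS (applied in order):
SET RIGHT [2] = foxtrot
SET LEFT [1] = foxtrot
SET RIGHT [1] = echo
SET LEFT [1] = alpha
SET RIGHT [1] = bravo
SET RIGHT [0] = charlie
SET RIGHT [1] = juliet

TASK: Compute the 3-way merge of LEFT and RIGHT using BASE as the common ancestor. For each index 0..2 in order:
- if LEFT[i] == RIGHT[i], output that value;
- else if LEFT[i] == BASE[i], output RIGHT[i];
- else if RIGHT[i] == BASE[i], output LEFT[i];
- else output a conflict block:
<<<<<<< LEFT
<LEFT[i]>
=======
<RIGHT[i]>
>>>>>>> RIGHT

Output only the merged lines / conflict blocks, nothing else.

Answer: charlie
juliet
foxtrot

Derivation:
Final LEFT:  [kilo, alpha, kilo]
Final RIGHT: [charlie, juliet, foxtrot]
i=0: L=kilo=BASE, R=charlie -> take RIGHT -> charlie
i=1: L=alpha=BASE, R=juliet -> take RIGHT -> juliet
i=2: L=kilo=BASE, R=foxtrot -> take RIGHT -> foxtrot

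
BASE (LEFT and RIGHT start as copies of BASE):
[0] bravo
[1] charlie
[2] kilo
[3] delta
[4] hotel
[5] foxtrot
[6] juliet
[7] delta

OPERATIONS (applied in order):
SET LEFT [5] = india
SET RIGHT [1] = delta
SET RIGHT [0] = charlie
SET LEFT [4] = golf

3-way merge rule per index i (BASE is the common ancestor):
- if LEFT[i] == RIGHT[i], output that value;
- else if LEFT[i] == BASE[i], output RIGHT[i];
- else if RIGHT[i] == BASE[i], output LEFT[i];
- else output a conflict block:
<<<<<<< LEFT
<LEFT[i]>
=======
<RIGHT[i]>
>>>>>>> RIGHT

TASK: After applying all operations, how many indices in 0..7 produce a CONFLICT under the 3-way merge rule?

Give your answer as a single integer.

Final LEFT:  [bravo, charlie, kilo, delta, golf, india, juliet, delta]
Final RIGHT: [charlie, delta, kilo, delta, hotel, foxtrot, juliet, delta]
i=0: L=bravo=BASE, R=charlie -> take RIGHT -> charlie
i=1: L=charlie=BASE, R=delta -> take RIGHT -> delta
i=2: L=kilo R=kilo -> agree -> kilo
i=3: L=delta R=delta -> agree -> delta
i=4: L=golf, R=hotel=BASE -> take LEFT -> golf
i=5: L=india, R=foxtrot=BASE -> take LEFT -> india
i=6: L=juliet R=juliet -> agree -> juliet
i=7: L=delta R=delta -> agree -> delta
Conflict count: 0

Answer: 0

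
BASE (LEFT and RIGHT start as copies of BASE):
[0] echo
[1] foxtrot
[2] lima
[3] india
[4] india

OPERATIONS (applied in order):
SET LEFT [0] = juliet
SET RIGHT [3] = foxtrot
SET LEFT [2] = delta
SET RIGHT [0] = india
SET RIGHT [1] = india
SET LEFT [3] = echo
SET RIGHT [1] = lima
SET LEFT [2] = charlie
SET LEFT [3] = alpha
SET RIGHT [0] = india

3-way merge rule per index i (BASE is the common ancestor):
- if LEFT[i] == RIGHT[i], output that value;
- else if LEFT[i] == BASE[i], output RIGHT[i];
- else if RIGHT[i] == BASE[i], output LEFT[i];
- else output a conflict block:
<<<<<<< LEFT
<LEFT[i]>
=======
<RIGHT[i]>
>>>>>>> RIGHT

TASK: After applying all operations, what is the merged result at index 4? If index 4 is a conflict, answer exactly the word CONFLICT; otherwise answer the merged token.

Answer: india

Derivation:
Final LEFT:  [juliet, foxtrot, charlie, alpha, india]
Final RIGHT: [india, lima, lima, foxtrot, india]
i=0: BASE=echo L=juliet R=india all differ -> CONFLICT
i=1: L=foxtrot=BASE, R=lima -> take RIGHT -> lima
i=2: L=charlie, R=lima=BASE -> take LEFT -> charlie
i=3: BASE=india L=alpha R=foxtrot all differ -> CONFLICT
i=4: L=india R=india -> agree -> india
Index 4 -> india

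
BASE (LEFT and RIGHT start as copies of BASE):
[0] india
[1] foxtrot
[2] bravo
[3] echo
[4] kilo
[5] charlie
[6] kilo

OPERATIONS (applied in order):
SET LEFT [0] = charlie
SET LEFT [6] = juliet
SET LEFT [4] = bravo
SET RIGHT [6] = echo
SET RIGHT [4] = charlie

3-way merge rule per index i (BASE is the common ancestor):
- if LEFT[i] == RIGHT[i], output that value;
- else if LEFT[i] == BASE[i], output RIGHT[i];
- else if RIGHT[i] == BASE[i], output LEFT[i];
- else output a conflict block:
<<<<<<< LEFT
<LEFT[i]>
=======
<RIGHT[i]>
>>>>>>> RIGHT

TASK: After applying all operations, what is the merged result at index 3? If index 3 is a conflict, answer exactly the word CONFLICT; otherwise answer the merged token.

Answer: echo

Derivation:
Final LEFT:  [charlie, foxtrot, bravo, echo, bravo, charlie, juliet]
Final RIGHT: [india, foxtrot, bravo, echo, charlie, charlie, echo]
i=0: L=charlie, R=india=BASE -> take LEFT -> charlie
i=1: L=foxtrot R=foxtrot -> agree -> foxtrot
i=2: L=bravo R=bravo -> agree -> bravo
i=3: L=echo R=echo -> agree -> echo
i=4: BASE=kilo L=bravo R=charlie all differ -> CONFLICT
i=5: L=charlie R=charlie -> agree -> charlie
i=6: BASE=kilo L=juliet R=echo all differ -> CONFLICT
Index 3 -> echo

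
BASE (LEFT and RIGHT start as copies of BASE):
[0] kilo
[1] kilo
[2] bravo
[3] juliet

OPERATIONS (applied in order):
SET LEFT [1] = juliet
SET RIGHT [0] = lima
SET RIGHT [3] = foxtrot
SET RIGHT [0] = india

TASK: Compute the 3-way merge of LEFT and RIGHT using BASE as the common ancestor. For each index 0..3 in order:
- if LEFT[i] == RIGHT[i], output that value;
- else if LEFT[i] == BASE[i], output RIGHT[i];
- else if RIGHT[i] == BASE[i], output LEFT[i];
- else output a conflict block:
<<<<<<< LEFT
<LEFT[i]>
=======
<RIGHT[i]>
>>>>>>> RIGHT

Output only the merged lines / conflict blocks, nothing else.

Answer: india
juliet
bravo
foxtrot

Derivation:
Final LEFT:  [kilo, juliet, bravo, juliet]
Final RIGHT: [india, kilo, bravo, foxtrot]
i=0: L=kilo=BASE, R=india -> take RIGHT -> india
i=1: L=juliet, R=kilo=BASE -> take LEFT -> juliet
i=2: L=bravo R=bravo -> agree -> bravo
i=3: L=juliet=BASE, R=foxtrot -> take RIGHT -> foxtrot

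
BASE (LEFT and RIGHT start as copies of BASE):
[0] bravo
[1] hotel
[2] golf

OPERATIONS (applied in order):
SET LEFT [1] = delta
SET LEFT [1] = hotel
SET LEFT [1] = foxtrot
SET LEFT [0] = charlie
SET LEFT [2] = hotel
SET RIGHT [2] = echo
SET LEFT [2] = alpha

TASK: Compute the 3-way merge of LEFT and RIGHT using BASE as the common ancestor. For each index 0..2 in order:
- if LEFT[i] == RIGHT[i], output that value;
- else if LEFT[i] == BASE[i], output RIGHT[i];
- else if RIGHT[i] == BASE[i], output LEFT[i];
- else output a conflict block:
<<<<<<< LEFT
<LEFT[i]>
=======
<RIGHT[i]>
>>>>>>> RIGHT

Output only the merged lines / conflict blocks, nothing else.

Answer: charlie
foxtrot
<<<<<<< LEFT
alpha
=======
echo
>>>>>>> RIGHT

Derivation:
Final LEFT:  [charlie, foxtrot, alpha]
Final RIGHT: [bravo, hotel, echo]
i=0: L=charlie, R=bravo=BASE -> take LEFT -> charlie
i=1: L=foxtrot, R=hotel=BASE -> take LEFT -> foxtrot
i=2: BASE=golf L=alpha R=echo all differ -> CONFLICT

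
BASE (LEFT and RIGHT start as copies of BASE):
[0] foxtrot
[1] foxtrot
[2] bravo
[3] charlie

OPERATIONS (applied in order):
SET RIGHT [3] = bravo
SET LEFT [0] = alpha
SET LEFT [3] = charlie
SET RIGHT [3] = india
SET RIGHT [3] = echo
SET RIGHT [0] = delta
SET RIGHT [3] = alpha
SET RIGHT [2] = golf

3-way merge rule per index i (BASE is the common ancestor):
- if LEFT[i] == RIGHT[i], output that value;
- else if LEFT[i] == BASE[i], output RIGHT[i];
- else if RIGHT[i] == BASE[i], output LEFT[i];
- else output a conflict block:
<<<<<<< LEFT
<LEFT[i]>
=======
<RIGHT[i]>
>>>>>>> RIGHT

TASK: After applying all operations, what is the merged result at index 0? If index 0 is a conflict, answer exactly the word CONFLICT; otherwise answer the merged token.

Final LEFT:  [alpha, foxtrot, bravo, charlie]
Final RIGHT: [delta, foxtrot, golf, alpha]
i=0: BASE=foxtrot L=alpha R=delta all differ -> CONFLICT
i=1: L=foxtrot R=foxtrot -> agree -> foxtrot
i=2: L=bravo=BASE, R=golf -> take RIGHT -> golf
i=3: L=charlie=BASE, R=alpha -> take RIGHT -> alpha
Index 0 -> CONFLICT

Answer: CONFLICT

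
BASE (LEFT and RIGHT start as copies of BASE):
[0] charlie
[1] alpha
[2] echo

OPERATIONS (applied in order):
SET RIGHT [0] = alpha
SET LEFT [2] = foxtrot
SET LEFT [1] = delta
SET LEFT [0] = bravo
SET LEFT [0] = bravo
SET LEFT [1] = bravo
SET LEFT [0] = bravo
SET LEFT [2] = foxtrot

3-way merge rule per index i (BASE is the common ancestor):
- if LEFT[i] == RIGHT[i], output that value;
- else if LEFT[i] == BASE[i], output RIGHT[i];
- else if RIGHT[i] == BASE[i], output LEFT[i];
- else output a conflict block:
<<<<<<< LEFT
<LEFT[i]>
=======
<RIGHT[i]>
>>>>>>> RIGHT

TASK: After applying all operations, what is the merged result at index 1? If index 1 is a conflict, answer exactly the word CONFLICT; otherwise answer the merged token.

Answer: bravo

Derivation:
Final LEFT:  [bravo, bravo, foxtrot]
Final RIGHT: [alpha, alpha, echo]
i=0: BASE=charlie L=bravo R=alpha all differ -> CONFLICT
i=1: L=bravo, R=alpha=BASE -> take LEFT -> bravo
i=2: L=foxtrot, R=echo=BASE -> take LEFT -> foxtrot
Index 1 -> bravo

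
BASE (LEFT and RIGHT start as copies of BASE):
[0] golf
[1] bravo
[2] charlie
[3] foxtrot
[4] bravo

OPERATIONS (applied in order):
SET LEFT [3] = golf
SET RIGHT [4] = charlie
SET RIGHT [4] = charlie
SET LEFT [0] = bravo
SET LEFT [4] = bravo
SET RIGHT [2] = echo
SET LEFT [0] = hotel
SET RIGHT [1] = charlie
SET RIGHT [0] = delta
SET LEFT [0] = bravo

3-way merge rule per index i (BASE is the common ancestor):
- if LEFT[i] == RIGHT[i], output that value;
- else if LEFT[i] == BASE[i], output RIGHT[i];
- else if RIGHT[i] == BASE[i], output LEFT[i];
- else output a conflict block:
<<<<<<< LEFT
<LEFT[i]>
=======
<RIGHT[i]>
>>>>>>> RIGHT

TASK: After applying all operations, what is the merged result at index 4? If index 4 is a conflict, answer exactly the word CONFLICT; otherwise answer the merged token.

Answer: charlie

Derivation:
Final LEFT:  [bravo, bravo, charlie, golf, bravo]
Final RIGHT: [delta, charlie, echo, foxtrot, charlie]
i=0: BASE=golf L=bravo R=delta all differ -> CONFLICT
i=1: L=bravo=BASE, R=charlie -> take RIGHT -> charlie
i=2: L=charlie=BASE, R=echo -> take RIGHT -> echo
i=3: L=golf, R=foxtrot=BASE -> take LEFT -> golf
i=4: L=bravo=BASE, R=charlie -> take RIGHT -> charlie
Index 4 -> charlie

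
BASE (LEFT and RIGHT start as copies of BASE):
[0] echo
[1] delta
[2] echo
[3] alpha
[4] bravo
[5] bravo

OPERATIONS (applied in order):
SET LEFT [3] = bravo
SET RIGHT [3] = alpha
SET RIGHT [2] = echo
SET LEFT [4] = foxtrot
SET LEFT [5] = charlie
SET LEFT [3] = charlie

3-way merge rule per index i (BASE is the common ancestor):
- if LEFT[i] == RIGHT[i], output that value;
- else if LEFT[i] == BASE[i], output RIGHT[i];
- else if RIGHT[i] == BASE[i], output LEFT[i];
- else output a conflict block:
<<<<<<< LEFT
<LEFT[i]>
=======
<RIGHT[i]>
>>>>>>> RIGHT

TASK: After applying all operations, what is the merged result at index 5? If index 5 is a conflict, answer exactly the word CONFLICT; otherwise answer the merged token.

Final LEFT:  [echo, delta, echo, charlie, foxtrot, charlie]
Final RIGHT: [echo, delta, echo, alpha, bravo, bravo]
i=0: L=echo R=echo -> agree -> echo
i=1: L=delta R=delta -> agree -> delta
i=2: L=echo R=echo -> agree -> echo
i=3: L=charlie, R=alpha=BASE -> take LEFT -> charlie
i=4: L=foxtrot, R=bravo=BASE -> take LEFT -> foxtrot
i=5: L=charlie, R=bravo=BASE -> take LEFT -> charlie
Index 5 -> charlie

Answer: charlie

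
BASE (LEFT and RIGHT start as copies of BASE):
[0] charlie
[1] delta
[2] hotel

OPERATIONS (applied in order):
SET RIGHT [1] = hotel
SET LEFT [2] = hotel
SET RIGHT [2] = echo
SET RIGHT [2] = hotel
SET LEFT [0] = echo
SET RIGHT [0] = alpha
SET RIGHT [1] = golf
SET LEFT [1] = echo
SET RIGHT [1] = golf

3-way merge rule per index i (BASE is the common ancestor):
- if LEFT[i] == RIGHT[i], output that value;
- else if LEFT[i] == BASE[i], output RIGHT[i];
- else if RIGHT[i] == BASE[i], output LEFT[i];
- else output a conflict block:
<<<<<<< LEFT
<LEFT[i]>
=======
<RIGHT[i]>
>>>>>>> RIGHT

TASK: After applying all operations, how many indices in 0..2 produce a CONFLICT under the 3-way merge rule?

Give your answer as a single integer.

Answer: 2

Derivation:
Final LEFT:  [echo, echo, hotel]
Final RIGHT: [alpha, golf, hotel]
i=0: BASE=charlie L=echo R=alpha all differ -> CONFLICT
i=1: BASE=delta L=echo R=golf all differ -> CONFLICT
i=2: L=hotel R=hotel -> agree -> hotel
Conflict count: 2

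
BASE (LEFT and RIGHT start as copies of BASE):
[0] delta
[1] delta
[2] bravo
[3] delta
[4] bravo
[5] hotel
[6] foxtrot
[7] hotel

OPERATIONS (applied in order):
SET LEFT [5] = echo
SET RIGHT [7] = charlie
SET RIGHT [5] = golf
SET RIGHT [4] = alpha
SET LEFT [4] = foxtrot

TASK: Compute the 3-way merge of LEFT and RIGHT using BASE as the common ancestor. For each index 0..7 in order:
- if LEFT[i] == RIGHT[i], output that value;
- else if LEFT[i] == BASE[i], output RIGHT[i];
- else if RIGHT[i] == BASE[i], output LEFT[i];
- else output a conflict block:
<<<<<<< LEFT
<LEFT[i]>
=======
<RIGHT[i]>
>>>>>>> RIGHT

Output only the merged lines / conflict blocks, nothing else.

Final LEFT:  [delta, delta, bravo, delta, foxtrot, echo, foxtrot, hotel]
Final RIGHT: [delta, delta, bravo, delta, alpha, golf, foxtrot, charlie]
i=0: L=delta R=delta -> agree -> delta
i=1: L=delta R=delta -> agree -> delta
i=2: L=bravo R=bravo -> agree -> bravo
i=3: L=delta R=delta -> agree -> delta
i=4: BASE=bravo L=foxtrot R=alpha all differ -> CONFLICT
i=5: BASE=hotel L=echo R=golf all differ -> CONFLICT
i=6: L=foxtrot R=foxtrot -> agree -> foxtrot
i=7: L=hotel=BASE, R=charlie -> take RIGHT -> charlie

Answer: delta
delta
bravo
delta
<<<<<<< LEFT
foxtrot
=======
alpha
>>>>>>> RIGHT
<<<<<<< LEFT
echo
=======
golf
>>>>>>> RIGHT
foxtrot
charlie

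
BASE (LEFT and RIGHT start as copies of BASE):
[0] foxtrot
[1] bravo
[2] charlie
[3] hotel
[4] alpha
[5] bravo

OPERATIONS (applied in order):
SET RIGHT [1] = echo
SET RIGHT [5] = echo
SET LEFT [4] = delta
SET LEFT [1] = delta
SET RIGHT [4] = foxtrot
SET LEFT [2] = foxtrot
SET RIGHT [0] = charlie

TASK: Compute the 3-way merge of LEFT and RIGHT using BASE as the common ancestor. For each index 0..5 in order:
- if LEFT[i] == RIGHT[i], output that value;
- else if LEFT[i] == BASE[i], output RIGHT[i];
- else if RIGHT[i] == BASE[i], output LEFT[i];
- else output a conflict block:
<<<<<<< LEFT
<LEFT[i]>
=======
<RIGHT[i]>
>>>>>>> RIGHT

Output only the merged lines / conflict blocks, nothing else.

Final LEFT:  [foxtrot, delta, foxtrot, hotel, delta, bravo]
Final RIGHT: [charlie, echo, charlie, hotel, foxtrot, echo]
i=0: L=foxtrot=BASE, R=charlie -> take RIGHT -> charlie
i=1: BASE=bravo L=delta R=echo all differ -> CONFLICT
i=2: L=foxtrot, R=charlie=BASE -> take LEFT -> foxtrot
i=3: L=hotel R=hotel -> agree -> hotel
i=4: BASE=alpha L=delta R=foxtrot all differ -> CONFLICT
i=5: L=bravo=BASE, R=echo -> take RIGHT -> echo

Answer: charlie
<<<<<<< LEFT
delta
=======
echo
>>>>>>> RIGHT
foxtrot
hotel
<<<<<<< LEFT
delta
=======
foxtrot
>>>>>>> RIGHT
echo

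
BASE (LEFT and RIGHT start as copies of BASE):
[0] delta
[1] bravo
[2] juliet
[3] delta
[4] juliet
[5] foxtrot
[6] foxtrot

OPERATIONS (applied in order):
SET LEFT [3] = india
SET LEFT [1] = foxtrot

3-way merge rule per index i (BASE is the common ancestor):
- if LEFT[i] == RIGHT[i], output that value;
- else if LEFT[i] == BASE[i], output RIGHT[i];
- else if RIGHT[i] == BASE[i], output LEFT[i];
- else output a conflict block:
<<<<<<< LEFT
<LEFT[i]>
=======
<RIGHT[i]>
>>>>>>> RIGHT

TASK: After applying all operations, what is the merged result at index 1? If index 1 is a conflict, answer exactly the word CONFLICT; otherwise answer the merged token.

Answer: foxtrot

Derivation:
Final LEFT:  [delta, foxtrot, juliet, india, juliet, foxtrot, foxtrot]
Final RIGHT: [delta, bravo, juliet, delta, juliet, foxtrot, foxtrot]
i=0: L=delta R=delta -> agree -> delta
i=1: L=foxtrot, R=bravo=BASE -> take LEFT -> foxtrot
i=2: L=juliet R=juliet -> agree -> juliet
i=3: L=india, R=delta=BASE -> take LEFT -> india
i=4: L=juliet R=juliet -> agree -> juliet
i=5: L=foxtrot R=foxtrot -> agree -> foxtrot
i=6: L=foxtrot R=foxtrot -> agree -> foxtrot
Index 1 -> foxtrot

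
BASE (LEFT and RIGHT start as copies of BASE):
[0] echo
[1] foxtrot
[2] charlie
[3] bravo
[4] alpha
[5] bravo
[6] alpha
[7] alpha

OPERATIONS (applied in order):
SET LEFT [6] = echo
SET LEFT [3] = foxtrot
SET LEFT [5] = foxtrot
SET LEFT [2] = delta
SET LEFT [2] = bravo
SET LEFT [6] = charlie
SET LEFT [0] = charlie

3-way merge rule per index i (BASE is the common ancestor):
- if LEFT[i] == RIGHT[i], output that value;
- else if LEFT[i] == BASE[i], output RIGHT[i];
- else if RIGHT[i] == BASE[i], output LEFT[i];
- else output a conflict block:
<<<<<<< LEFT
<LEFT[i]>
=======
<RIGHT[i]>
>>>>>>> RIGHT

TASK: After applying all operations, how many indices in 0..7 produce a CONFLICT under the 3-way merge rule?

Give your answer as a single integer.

Final LEFT:  [charlie, foxtrot, bravo, foxtrot, alpha, foxtrot, charlie, alpha]
Final RIGHT: [echo, foxtrot, charlie, bravo, alpha, bravo, alpha, alpha]
i=0: L=charlie, R=echo=BASE -> take LEFT -> charlie
i=1: L=foxtrot R=foxtrot -> agree -> foxtrot
i=2: L=bravo, R=charlie=BASE -> take LEFT -> bravo
i=3: L=foxtrot, R=bravo=BASE -> take LEFT -> foxtrot
i=4: L=alpha R=alpha -> agree -> alpha
i=5: L=foxtrot, R=bravo=BASE -> take LEFT -> foxtrot
i=6: L=charlie, R=alpha=BASE -> take LEFT -> charlie
i=7: L=alpha R=alpha -> agree -> alpha
Conflict count: 0

Answer: 0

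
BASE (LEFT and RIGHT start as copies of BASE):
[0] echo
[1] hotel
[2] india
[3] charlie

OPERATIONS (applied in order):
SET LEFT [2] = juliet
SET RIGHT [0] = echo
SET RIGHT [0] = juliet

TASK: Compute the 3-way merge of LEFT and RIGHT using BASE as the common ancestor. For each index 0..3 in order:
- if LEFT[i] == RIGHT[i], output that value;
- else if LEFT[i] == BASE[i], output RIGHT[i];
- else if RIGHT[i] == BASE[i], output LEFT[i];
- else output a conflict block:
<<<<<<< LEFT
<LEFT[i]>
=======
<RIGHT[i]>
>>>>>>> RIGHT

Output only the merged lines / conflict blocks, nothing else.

Answer: juliet
hotel
juliet
charlie

Derivation:
Final LEFT:  [echo, hotel, juliet, charlie]
Final RIGHT: [juliet, hotel, india, charlie]
i=0: L=echo=BASE, R=juliet -> take RIGHT -> juliet
i=1: L=hotel R=hotel -> agree -> hotel
i=2: L=juliet, R=india=BASE -> take LEFT -> juliet
i=3: L=charlie R=charlie -> agree -> charlie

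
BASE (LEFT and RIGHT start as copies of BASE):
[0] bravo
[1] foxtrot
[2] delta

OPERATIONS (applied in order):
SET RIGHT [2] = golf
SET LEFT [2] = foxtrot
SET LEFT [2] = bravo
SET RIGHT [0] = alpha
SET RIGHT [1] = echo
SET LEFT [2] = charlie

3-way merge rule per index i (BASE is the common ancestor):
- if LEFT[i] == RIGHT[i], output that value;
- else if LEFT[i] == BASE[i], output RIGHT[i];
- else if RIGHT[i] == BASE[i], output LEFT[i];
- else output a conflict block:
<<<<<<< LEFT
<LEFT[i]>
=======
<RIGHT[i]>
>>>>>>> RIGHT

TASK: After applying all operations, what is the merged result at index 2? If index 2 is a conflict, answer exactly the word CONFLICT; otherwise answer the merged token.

Final LEFT:  [bravo, foxtrot, charlie]
Final RIGHT: [alpha, echo, golf]
i=0: L=bravo=BASE, R=alpha -> take RIGHT -> alpha
i=1: L=foxtrot=BASE, R=echo -> take RIGHT -> echo
i=2: BASE=delta L=charlie R=golf all differ -> CONFLICT
Index 2 -> CONFLICT

Answer: CONFLICT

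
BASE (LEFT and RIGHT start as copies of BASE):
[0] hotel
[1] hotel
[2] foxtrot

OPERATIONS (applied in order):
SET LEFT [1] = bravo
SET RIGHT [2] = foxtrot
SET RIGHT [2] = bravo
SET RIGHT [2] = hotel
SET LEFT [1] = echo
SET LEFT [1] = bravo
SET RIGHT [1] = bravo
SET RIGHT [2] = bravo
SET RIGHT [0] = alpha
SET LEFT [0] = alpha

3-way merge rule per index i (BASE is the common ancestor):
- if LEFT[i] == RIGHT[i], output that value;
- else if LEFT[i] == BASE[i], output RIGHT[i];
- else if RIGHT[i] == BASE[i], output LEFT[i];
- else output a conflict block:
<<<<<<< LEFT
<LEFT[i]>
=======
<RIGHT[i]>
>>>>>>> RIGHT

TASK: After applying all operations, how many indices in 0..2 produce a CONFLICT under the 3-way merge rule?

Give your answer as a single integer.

Final LEFT:  [alpha, bravo, foxtrot]
Final RIGHT: [alpha, bravo, bravo]
i=0: L=alpha R=alpha -> agree -> alpha
i=1: L=bravo R=bravo -> agree -> bravo
i=2: L=foxtrot=BASE, R=bravo -> take RIGHT -> bravo
Conflict count: 0

Answer: 0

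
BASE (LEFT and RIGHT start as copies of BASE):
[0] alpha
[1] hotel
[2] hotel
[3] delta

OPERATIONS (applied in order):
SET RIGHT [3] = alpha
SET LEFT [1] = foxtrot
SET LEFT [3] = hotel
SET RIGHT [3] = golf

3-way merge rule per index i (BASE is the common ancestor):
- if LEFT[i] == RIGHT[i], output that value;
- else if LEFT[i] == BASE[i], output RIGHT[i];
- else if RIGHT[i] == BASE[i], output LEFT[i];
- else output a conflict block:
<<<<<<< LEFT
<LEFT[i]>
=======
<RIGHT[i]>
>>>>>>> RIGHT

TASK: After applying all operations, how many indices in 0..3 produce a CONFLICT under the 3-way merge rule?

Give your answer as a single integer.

Final LEFT:  [alpha, foxtrot, hotel, hotel]
Final RIGHT: [alpha, hotel, hotel, golf]
i=0: L=alpha R=alpha -> agree -> alpha
i=1: L=foxtrot, R=hotel=BASE -> take LEFT -> foxtrot
i=2: L=hotel R=hotel -> agree -> hotel
i=3: BASE=delta L=hotel R=golf all differ -> CONFLICT
Conflict count: 1

Answer: 1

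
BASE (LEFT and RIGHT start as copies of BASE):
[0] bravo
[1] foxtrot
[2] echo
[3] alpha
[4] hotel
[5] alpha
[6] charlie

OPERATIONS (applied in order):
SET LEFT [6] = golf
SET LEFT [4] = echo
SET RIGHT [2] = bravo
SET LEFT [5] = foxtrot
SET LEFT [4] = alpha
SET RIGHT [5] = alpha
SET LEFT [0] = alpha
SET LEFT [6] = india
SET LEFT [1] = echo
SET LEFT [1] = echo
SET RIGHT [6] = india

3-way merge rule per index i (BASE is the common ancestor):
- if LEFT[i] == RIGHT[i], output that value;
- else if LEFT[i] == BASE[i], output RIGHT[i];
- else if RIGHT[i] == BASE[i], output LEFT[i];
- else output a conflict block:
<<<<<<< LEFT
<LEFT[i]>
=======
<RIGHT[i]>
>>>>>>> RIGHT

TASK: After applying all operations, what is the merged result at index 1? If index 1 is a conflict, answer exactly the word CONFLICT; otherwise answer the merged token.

Final LEFT:  [alpha, echo, echo, alpha, alpha, foxtrot, india]
Final RIGHT: [bravo, foxtrot, bravo, alpha, hotel, alpha, india]
i=0: L=alpha, R=bravo=BASE -> take LEFT -> alpha
i=1: L=echo, R=foxtrot=BASE -> take LEFT -> echo
i=2: L=echo=BASE, R=bravo -> take RIGHT -> bravo
i=3: L=alpha R=alpha -> agree -> alpha
i=4: L=alpha, R=hotel=BASE -> take LEFT -> alpha
i=5: L=foxtrot, R=alpha=BASE -> take LEFT -> foxtrot
i=6: L=india R=india -> agree -> india
Index 1 -> echo

Answer: echo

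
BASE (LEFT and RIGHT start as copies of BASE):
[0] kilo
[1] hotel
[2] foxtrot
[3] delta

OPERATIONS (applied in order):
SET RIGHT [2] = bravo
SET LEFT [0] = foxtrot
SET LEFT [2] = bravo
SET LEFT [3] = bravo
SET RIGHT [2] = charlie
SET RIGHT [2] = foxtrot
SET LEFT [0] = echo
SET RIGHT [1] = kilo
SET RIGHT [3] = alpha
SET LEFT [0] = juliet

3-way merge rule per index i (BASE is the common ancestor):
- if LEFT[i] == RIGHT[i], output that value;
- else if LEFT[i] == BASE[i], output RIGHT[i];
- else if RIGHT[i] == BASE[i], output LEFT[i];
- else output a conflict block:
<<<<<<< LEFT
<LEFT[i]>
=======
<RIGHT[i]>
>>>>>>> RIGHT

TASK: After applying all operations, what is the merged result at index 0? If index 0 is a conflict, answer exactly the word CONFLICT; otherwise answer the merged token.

Final LEFT:  [juliet, hotel, bravo, bravo]
Final RIGHT: [kilo, kilo, foxtrot, alpha]
i=0: L=juliet, R=kilo=BASE -> take LEFT -> juliet
i=1: L=hotel=BASE, R=kilo -> take RIGHT -> kilo
i=2: L=bravo, R=foxtrot=BASE -> take LEFT -> bravo
i=3: BASE=delta L=bravo R=alpha all differ -> CONFLICT
Index 0 -> juliet

Answer: juliet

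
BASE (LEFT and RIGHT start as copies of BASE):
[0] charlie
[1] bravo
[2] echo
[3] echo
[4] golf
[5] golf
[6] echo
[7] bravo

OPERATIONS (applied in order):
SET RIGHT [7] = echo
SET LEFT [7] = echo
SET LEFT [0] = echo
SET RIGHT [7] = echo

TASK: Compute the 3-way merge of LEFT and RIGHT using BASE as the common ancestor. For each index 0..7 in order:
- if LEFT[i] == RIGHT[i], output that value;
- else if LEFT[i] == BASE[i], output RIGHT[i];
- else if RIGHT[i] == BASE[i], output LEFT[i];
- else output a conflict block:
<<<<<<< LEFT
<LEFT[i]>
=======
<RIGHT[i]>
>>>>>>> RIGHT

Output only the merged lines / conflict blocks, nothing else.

Final LEFT:  [echo, bravo, echo, echo, golf, golf, echo, echo]
Final RIGHT: [charlie, bravo, echo, echo, golf, golf, echo, echo]
i=0: L=echo, R=charlie=BASE -> take LEFT -> echo
i=1: L=bravo R=bravo -> agree -> bravo
i=2: L=echo R=echo -> agree -> echo
i=3: L=echo R=echo -> agree -> echo
i=4: L=golf R=golf -> agree -> golf
i=5: L=golf R=golf -> agree -> golf
i=6: L=echo R=echo -> agree -> echo
i=7: L=echo R=echo -> agree -> echo

Answer: echo
bravo
echo
echo
golf
golf
echo
echo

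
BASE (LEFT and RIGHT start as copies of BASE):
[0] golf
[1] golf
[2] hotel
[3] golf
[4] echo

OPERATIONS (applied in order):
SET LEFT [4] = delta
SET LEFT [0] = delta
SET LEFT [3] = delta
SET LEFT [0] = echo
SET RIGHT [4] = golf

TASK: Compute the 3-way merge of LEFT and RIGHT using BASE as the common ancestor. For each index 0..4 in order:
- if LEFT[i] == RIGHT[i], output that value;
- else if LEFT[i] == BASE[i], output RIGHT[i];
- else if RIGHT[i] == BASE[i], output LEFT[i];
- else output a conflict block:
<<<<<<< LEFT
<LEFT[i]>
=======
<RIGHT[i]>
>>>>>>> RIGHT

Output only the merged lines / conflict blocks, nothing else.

Final LEFT:  [echo, golf, hotel, delta, delta]
Final RIGHT: [golf, golf, hotel, golf, golf]
i=0: L=echo, R=golf=BASE -> take LEFT -> echo
i=1: L=golf R=golf -> agree -> golf
i=2: L=hotel R=hotel -> agree -> hotel
i=3: L=delta, R=golf=BASE -> take LEFT -> delta
i=4: BASE=echo L=delta R=golf all differ -> CONFLICT

Answer: echo
golf
hotel
delta
<<<<<<< LEFT
delta
=======
golf
>>>>>>> RIGHT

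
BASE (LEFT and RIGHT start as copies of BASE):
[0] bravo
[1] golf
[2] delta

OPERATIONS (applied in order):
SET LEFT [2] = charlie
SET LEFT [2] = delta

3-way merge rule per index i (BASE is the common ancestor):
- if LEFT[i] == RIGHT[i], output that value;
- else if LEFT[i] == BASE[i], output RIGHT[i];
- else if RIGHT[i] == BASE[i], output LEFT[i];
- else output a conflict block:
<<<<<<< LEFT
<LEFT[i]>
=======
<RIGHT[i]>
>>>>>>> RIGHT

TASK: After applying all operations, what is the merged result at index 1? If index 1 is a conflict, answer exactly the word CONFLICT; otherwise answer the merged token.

Answer: golf

Derivation:
Final LEFT:  [bravo, golf, delta]
Final RIGHT: [bravo, golf, delta]
i=0: L=bravo R=bravo -> agree -> bravo
i=1: L=golf R=golf -> agree -> golf
i=2: L=delta R=delta -> agree -> delta
Index 1 -> golf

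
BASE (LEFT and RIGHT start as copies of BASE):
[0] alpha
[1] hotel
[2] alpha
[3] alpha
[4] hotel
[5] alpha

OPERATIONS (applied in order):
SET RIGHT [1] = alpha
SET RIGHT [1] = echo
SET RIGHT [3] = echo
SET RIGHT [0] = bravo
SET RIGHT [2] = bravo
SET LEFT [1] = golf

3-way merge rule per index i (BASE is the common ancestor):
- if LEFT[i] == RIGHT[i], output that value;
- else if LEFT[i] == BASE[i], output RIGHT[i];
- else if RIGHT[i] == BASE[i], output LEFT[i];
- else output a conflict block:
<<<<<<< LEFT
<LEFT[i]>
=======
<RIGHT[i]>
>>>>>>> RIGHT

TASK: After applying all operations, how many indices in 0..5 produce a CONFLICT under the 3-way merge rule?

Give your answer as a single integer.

Answer: 1

Derivation:
Final LEFT:  [alpha, golf, alpha, alpha, hotel, alpha]
Final RIGHT: [bravo, echo, bravo, echo, hotel, alpha]
i=0: L=alpha=BASE, R=bravo -> take RIGHT -> bravo
i=1: BASE=hotel L=golf R=echo all differ -> CONFLICT
i=2: L=alpha=BASE, R=bravo -> take RIGHT -> bravo
i=3: L=alpha=BASE, R=echo -> take RIGHT -> echo
i=4: L=hotel R=hotel -> agree -> hotel
i=5: L=alpha R=alpha -> agree -> alpha
Conflict count: 1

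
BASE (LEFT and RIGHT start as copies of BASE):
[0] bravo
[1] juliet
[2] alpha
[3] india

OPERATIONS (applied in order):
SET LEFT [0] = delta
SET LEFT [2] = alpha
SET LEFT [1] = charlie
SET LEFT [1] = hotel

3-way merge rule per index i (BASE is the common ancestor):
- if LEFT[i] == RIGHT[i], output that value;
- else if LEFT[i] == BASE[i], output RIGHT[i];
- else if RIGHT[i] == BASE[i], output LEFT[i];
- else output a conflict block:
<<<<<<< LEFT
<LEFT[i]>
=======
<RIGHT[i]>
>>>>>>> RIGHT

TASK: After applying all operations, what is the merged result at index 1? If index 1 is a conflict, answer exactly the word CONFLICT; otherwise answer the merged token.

Answer: hotel

Derivation:
Final LEFT:  [delta, hotel, alpha, india]
Final RIGHT: [bravo, juliet, alpha, india]
i=0: L=delta, R=bravo=BASE -> take LEFT -> delta
i=1: L=hotel, R=juliet=BASE -> take LEFT -> hotel
i=2: L=alpha R=alpha -> agree -> alpha
i=3: L=india R=india -> agree -> india
Index 1 -> hotel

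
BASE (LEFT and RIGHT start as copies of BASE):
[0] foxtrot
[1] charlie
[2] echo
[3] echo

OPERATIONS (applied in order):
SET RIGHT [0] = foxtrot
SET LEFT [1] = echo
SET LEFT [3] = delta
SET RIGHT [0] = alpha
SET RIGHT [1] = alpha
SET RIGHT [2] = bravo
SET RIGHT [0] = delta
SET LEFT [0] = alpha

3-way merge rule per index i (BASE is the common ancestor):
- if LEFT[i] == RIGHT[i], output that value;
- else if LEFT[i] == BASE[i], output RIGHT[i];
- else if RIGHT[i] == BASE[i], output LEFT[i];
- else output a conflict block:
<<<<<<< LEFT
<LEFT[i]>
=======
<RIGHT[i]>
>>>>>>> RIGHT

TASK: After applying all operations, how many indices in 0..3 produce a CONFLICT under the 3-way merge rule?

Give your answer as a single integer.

Final LEFT:  [alpha, echo, echo, delta]
Final RIGHT: [delta, alpha, bravo, echo]
i=0: BASE=foxtrot L=alpha R=delta all differ -> CONFLICT
i=1: BASE=charlie L=echo R=alpha all differ -> CONFLICT
i=2: L=echo=BASE, R=bravo -> take RIGHT -> bravo
i=3: L=delta, R=echo=BASE -> take LEFT -> delta
Conflict count: 2

Answer: 2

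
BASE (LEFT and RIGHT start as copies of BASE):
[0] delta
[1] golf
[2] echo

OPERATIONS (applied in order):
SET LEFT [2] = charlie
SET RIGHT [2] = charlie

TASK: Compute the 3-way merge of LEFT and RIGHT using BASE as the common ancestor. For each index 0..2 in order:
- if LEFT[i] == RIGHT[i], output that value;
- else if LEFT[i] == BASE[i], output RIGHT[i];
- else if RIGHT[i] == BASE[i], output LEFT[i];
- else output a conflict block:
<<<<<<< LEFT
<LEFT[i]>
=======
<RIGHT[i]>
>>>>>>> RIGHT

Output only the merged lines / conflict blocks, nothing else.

Final LEFT:  [delta, golf, charlie]
Final RIGHT: [delta, golf, charlie]
i=0: L=delta R=delta -> agree -> delta
i=1: L=golf R=golf -> agree -> golf
i=2: L=charlie R=charlie -> agree -> charlie

Answer: delta
golf
charlie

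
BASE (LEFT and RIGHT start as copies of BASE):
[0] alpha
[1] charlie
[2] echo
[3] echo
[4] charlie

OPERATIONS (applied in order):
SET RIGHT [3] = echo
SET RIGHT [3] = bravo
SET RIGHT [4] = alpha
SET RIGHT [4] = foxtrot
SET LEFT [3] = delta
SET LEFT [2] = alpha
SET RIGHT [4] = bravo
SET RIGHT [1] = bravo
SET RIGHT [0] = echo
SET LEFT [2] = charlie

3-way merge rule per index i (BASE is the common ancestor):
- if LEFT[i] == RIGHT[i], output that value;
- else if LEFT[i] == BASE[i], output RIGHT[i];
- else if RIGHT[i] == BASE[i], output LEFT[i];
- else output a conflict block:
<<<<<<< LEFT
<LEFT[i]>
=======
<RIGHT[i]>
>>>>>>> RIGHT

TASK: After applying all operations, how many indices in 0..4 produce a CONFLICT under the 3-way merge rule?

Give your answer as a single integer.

Final LEFT:  [alpha, charlie, charlie, delta, charlie]
Final RIGHT: [echo, bravo, echo, bravo, bravo]
i=0: L=alpha=BASE, R=echo -> take RIGHT -> echo
i=1: L=charlie=BASE, R=bravo -> take RIGHT -> bravo
i=2: L=charlie, R=echo=BASE -> take LEFT -> charlie
i=3: BASE=echo L=delta R=bravo all differ -> CONFLICT
i=4: L=charlie=BASE, R=bravo -> take RIGHT -> bravo
Conflict count: 1

Answer: 1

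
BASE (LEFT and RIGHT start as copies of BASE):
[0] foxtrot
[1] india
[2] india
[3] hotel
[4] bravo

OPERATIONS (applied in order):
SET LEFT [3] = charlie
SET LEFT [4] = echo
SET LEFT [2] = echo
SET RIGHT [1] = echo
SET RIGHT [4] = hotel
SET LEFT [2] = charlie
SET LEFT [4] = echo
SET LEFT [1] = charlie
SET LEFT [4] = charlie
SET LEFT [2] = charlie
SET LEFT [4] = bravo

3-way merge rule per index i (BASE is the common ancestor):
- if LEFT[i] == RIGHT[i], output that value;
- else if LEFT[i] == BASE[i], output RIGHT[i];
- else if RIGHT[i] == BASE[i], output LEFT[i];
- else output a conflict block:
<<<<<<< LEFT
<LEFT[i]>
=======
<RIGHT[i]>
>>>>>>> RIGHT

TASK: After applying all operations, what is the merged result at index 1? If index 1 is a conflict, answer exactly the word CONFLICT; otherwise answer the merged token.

Final LEFT:  [foxtrot, charlie, charlie, charlie, bravo]
Final RIGHT: [foxtrot, echo, india, hotel, hotel]
i=0: L=foxtrot R=foxtrot -> agree -> foxtrot
i=1: BASE=india L=charlie R=echo all differ -> CONFLICT
i=2: L=charlie, R=india=BASE -> take LEFT -> charlie
i=3: L=charlie, R=hotel=BASE -> take LEFT -> charlie
i=4: L=bravo=BASE, R=hotel -> take RIGHT -> hotel
Index 1 -> CONFLICT

Answer: CONFLICT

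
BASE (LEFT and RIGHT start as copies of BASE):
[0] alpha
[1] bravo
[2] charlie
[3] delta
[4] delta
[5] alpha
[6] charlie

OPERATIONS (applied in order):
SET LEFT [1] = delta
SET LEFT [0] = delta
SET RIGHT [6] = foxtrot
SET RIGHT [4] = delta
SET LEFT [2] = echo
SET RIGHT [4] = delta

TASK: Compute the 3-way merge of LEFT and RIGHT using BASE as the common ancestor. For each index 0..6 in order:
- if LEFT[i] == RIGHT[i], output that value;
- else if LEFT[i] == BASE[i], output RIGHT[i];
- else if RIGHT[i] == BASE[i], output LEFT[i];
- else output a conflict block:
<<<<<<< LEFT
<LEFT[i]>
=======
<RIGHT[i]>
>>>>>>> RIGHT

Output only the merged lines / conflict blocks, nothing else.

Final LEFT:  [delta, delta, echo, delta, delta, alpha, charlie]
Final RIGHT: [alpha, bravo, charlie, delta, delta, alpha, foxtrot]
i=0: L=delta, R=alpha=BASE -> take LEFT -> delta
i=1: L=delta, R=bravo=BASE -> take LEFT -> delta
i=2: L=echo, R=charlie=BASE -> take LEFT -> echo
i=3: L=delta R=delta -> agree -> delta
i=4: L=delta R=delta -> agree -> delta
i=5: L=alpha R=alpha -> agree -> alpha
i=6: L=charlie=BASE, R=foxtrot -> take RIGHT -> foxtrot

Answer: delta
delta
echo
delta
delta
alpha
foxtrot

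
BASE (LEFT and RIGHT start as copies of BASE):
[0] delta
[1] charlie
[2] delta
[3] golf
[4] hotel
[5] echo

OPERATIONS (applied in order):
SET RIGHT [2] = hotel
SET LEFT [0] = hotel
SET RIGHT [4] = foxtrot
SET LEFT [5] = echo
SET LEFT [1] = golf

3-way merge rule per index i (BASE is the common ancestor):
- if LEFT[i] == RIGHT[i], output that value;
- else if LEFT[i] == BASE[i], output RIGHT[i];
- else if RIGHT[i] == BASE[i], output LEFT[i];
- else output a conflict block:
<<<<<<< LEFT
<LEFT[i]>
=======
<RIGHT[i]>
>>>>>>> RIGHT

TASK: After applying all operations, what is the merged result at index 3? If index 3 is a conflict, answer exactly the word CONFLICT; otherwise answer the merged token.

Final LEFT:  [hotel, golf, delta, golf, hotel, echo]
Final RIGHT: [delta, charlie, hotel, golf, foxtrot, echo]
i=0: L=hotel, R=delta=BASE -> take LEFT -> hotel
i=1: L=golf, R=charlie=BASE -> take LEFT -> golf
i=2: L=delta=BASE, R=hotel -> take RIGHT -> hotel
i=3: L=golf R=golf -> agree -> golf
i=4: L=hotel=BASE, R=foxtrot -> take RIGHT -> foxtrot
i=5: L=echo R=echo -> agree -> echo
Index 3 -> golf

Answer: golf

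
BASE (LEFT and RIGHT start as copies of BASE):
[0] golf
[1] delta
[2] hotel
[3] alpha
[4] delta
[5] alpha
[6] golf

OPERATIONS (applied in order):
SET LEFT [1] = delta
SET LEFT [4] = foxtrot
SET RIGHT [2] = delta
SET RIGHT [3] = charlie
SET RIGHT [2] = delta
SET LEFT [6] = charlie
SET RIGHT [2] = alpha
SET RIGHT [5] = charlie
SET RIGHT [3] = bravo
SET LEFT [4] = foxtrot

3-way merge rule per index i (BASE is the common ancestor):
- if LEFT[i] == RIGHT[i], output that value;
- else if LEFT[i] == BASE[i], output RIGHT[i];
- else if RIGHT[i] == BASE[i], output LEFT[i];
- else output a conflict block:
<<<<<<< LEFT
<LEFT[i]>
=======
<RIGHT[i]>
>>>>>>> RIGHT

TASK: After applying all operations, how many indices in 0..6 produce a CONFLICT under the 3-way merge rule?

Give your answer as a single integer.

Final LEFT:  [golf, delta, hotel, alpha, foxtrot, alpha, charlie]
Final RIGHT: [golf, delta, alpha, bravo, delta, charlie, golf]
i=0: L=golf R=golf -> agree -> golf
i=1: L=delta R=delta -> agree -> delta
i=2: L=hotel=BASE, R=alpha -> take RIGHT -> alpha
i=3: L=alpha=BASE, R=bravo -> take RIGHT -> bravo
i=4: L=foxtrot, R=delta=BASE -> take LEFT -> foxtrot
i=5: L=alpha=BASE, R=charlie -> take RIGHT -> charlie
i=6: L=charlie, R=golf=BASE -> take LEFT -> charlie
Conflict count: 0

Answer: 0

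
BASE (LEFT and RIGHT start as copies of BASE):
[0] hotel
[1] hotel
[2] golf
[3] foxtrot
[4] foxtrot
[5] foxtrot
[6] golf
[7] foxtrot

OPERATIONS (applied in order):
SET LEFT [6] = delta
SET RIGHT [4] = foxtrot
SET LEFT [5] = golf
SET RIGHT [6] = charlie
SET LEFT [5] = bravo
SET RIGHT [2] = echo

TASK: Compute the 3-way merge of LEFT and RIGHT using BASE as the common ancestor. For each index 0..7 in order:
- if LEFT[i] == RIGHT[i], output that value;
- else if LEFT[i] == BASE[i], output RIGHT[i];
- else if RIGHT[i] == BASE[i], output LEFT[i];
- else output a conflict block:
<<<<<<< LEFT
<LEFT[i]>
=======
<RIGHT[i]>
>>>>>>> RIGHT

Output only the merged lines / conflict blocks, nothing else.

Final LEFT:  [hotel, hotel, golf, foxtrot, foxtrot, bravo, delta, foxtrot]
Final RIGHT: [hotel, hotel, echo, foxtrot, foxtrot, foxtrot, charlie, foxtrot]
i=0: L=hotel R=hotel -> agree -> hotel
i=1: L=hotel R=hotel -> agree -> hotel
i=2: L=golf=BASE, R=echo -> take RIGHT -> echo
i=3: L=foxtrot R=foxtrot -> agree -> foxtrot
i=4: L=foxtrot R=foxtrot -> agree -> foxtrot
i=5: L=bravo, R=foxtrot=BASE -> take LEFT -> bravo
i=6: BASE=golf L=delta R=charlie all differ -> CONFLICT
i=7: L=foxtrot R=foxtrot -> agree -> foxtrot

Answer: hotel
hotel
echo
foxtrot
foxtrot
bravo
<<<<<<< LEFT
delta
=======
charlie
>>>>>>> RIGHT
foxtrot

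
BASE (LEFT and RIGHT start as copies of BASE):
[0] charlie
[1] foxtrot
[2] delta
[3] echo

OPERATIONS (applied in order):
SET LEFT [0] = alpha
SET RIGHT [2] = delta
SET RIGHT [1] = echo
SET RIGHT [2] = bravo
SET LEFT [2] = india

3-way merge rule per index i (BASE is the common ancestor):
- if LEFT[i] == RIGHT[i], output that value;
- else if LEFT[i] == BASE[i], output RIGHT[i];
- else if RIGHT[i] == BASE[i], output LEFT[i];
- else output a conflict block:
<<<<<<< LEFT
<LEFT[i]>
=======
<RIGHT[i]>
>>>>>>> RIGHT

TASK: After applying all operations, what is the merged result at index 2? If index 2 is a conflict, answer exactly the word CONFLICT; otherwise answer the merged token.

Answer: CONFLICT

Derivation:
Final LEFT:  [alpha, foxtrot, india, echo]
Final RIGHT: [charlie, echo, bravo, echo]
i=0: L=alpha, R=charlie=BASE -> take LEFT -> alpha
i=1: L=foxtrot=BASE, R=echo -> take RIGHT -> echo
i=2: BASE=delta L=india R=bravo all differ -> CONFLICT
i=3: L=echo R=echo -> agree -> echo
Index 2 -> CONFLICT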